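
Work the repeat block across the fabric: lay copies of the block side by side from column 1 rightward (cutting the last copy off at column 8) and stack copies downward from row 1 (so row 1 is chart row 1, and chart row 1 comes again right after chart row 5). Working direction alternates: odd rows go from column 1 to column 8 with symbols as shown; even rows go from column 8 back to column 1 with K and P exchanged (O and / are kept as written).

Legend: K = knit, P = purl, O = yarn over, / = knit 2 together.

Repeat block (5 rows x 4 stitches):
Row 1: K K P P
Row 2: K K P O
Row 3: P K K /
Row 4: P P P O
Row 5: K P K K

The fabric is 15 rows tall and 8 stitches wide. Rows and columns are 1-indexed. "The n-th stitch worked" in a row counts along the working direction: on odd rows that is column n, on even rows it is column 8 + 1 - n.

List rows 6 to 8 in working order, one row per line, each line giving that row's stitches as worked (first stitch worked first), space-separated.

Rows as worked:
K K P P K K P P
K K P O K K P O
/ P P K / P P K

Derivation:
Row 6: chart row 1, WS - tiled (columns 1-8): K K P P K K P P; work from column 8 back to 1 with K<->P swapped.
Row 7: chart row 2, RS - tile across columns 1-8 and work as-is.
Row 8: chart row 3, WS - tiled (columns 1-8): P K K / P K K /; work from column 8 back to 1 with K<->P swapped.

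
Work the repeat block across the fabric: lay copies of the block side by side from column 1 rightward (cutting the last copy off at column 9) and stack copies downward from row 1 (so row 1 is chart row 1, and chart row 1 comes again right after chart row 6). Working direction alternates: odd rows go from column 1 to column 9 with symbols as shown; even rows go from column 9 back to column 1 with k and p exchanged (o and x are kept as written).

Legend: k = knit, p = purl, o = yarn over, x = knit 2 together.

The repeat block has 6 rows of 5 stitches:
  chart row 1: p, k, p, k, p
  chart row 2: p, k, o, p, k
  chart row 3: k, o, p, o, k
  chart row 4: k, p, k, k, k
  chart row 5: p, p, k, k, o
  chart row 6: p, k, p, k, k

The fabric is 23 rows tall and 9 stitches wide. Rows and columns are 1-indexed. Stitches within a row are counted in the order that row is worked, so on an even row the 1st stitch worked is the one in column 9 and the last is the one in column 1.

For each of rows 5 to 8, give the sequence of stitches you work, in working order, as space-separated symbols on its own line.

Row 5: chart row 5, RS - tile across columns 1-9 and work as-is.
Row 6: chart row 6, WS - tiled (columns 1-9): p k p k k p k p k; work from column 9 back to 1 with k<->p swapped.
Row 7: chart row 1, RS - tile across columns 1-9 and work as-is.
Row 8: chart row 2, WS - tiled (columns 1-9): p k o p k p k o p; work from column 9 back to 1 with k<->p swapped.

Result:
p p k k o p p k k
p k p k p p k p k
p k p k p p k p k
k o p k p k o p k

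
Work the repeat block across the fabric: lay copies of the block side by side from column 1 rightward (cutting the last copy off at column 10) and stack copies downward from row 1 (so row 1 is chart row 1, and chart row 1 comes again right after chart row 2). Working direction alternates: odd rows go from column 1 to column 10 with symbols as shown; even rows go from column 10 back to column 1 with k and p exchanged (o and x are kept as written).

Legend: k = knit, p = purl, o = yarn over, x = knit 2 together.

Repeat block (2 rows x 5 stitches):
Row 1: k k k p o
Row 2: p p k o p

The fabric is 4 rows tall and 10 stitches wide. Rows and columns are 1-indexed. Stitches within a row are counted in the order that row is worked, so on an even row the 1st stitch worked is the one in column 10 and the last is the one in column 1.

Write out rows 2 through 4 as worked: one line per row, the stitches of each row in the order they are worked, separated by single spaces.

Row 2: chart row 2, WS - tiled (columns 1-10): p p k o p p p k o p; work from column 10 back to 1 with k<->p swapped.
Row 3: chart row 1, RS - tile across columns 1-10 and work as-is.
Row 4: chart row 2, WS - tiled (columns 1-10): p p k o p p p k o p; work from column 10 back to 1 with k<->p swapped.

== ROWS AS WORKED ==
k o p k k k o p k k
k k k p o k k k p o
k o p k k k o p k k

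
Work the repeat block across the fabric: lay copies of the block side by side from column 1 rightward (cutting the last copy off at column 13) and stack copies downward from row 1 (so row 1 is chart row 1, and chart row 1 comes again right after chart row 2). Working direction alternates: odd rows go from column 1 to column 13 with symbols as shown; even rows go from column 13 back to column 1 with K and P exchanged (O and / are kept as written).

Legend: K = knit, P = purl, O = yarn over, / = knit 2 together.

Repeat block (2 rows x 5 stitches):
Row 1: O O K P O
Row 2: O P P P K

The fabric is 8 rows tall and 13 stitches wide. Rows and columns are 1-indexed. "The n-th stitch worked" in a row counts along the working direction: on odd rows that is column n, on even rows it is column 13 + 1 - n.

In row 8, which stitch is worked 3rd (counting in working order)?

Row 8 uses chart row ((8-1) mod 2)+1 = 2. Row 8 is even, so WS.
Chart row 2 tiled across columns 1-13: O P P P K O P P P K O P P
WS row: flip the tiled sequence (start at column 13) and apply K<->P; O and / stay.
Row 8 as worked: K K O P K K K O P K K K O
Stitch 3 in working order -> O

Stitch:
O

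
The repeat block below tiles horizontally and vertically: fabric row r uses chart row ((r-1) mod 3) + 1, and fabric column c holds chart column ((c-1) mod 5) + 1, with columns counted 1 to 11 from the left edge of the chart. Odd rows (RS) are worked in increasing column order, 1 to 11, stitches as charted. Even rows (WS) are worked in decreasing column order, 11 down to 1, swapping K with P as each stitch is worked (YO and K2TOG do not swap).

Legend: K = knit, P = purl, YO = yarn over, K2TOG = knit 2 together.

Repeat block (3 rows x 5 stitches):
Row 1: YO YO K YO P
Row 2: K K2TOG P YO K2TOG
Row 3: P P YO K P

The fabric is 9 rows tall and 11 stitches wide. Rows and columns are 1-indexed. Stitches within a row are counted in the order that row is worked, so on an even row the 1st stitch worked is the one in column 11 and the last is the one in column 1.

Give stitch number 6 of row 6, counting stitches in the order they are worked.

== STITCH ==
K

Derivation:
For row 6: chart row = ((6-1) mod 3) + 1 = 3; this is a WS (even) row.
Chart row 3 tiled across columns 1-11: P P YO K P P P YO K P P
Wrong side: read the tiled row from column 11 down to 1 and exchange K with P (leave YO, K2TOG).
Row 6 as worked: K K P YO K K K P YO K K
Stitch 6 in working order -> K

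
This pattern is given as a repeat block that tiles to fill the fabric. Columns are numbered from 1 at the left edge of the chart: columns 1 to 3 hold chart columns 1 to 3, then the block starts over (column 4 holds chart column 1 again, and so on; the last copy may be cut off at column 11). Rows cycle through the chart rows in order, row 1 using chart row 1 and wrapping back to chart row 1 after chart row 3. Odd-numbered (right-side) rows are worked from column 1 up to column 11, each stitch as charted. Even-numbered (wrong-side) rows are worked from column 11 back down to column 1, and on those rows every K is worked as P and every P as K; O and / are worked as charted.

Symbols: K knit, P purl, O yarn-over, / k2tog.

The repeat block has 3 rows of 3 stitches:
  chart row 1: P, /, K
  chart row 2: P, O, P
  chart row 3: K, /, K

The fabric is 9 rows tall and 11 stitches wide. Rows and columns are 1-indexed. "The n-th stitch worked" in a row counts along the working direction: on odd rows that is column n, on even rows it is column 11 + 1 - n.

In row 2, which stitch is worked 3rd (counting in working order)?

For row 2: chart row = ((2-1) mod 3) + 1 = 2; this is a WS (even) row.
Chart row 2 tiled across columns 1-11: P O P P O P P O P P O
Wrong side: read the tiled row from column 11 down to 1 and exchange K with P (leave O, /).
Row 2 as worked: O K K O K K O K K O K
The 3rd stitch worked is K.

Result:
K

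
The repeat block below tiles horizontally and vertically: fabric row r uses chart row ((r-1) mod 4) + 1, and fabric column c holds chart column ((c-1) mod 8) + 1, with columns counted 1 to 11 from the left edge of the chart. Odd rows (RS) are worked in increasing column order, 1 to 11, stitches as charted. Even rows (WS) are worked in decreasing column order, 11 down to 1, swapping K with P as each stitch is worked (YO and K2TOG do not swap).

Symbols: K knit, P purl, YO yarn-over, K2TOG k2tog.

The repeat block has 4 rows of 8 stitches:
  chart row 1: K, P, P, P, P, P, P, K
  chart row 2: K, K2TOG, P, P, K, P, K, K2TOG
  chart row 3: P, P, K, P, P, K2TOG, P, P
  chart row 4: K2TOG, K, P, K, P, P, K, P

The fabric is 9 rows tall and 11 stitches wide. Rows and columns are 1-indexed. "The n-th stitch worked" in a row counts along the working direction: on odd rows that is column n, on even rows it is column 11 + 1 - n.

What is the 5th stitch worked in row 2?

== STITCH ==
P

Derivation:
Row 2: (2-1) mod 4 = 1, so use chart row 2. Even row -> WS.
Chart row 2 tiled across columns 1-11: K K2TOG P P K P K K2TOG K K2TOG P
WS row: flip the tiled sequence (start at column 11) and apply K<->P; YO and K2TOG stay.
Row 2 as worked: K K2TOG P K2TOG P K P K K K2TOG P
The 5th stitch worked is P.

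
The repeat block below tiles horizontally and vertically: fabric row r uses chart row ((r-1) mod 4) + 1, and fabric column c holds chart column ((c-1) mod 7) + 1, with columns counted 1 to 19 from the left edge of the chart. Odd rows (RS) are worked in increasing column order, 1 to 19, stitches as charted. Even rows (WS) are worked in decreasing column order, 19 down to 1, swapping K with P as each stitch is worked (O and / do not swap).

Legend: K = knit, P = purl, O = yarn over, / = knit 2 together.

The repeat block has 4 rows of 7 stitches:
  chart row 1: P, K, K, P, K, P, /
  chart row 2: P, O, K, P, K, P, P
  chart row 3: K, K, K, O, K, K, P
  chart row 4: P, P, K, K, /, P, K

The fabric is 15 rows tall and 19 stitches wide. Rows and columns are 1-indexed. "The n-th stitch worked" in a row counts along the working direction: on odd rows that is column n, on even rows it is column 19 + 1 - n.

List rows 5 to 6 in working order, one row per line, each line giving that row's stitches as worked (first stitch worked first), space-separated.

Row 5: chart row 1, RS - tile across columns 1-19 and work as-is.
Row 6: chart row 2, WS - tiled (columns 1-19): P O K P K P P P O K P K P P P O K P K; work from column 19 back to 1 with K<->P swapped.

Rows as worked:
P K K P K P / P K K P K P / P K K P K
P K P O K K K P K P O K K K P K P O K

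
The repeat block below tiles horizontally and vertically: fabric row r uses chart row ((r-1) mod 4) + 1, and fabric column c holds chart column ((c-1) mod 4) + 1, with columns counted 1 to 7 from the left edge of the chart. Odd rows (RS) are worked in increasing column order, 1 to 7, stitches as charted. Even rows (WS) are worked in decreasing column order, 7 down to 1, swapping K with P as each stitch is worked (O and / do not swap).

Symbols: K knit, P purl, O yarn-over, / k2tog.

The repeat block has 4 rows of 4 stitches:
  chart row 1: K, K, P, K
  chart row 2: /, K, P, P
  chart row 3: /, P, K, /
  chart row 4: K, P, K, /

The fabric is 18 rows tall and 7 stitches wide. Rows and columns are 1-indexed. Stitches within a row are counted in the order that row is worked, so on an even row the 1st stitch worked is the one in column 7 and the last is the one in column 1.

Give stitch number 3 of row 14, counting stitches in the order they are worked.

Row 14 uses chart row ((14-1) mod 4)+1 = 2. Row 14 is even, so WS.
Chart row 2 tiled across columns 1-7: / K P P / K P
Wrong side: read the tiled row from column 7 down to 1 and exchange K with P (leave O, /).
Row 14 as worked: K P / K K P /
Counting 3 along the worked row gives /.

== STITCH ==
/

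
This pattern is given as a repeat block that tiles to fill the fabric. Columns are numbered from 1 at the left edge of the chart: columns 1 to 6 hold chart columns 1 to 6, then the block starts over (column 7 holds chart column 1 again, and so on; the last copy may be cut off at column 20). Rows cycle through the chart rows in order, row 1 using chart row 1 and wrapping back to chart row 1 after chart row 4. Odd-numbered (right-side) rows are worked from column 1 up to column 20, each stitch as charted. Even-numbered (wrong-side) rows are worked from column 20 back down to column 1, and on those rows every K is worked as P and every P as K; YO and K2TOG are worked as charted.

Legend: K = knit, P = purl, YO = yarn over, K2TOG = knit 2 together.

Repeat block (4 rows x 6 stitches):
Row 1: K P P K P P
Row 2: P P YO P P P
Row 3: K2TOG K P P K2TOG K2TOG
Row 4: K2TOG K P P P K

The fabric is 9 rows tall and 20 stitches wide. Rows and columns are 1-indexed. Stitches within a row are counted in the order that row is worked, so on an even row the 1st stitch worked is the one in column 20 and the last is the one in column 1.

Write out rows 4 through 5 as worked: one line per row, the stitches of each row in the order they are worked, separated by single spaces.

Result:
P K2TOG P K K K P K2TOG P K K K P K2TOG P K K K P K2TOG
K P P K P P K P P K P P K P P K P P K P

Derivation:
Row 4: chart row 4, WS - tiled (columns 1-20): K2TOG K P P P K K2TOG K P P P K K2TOG K P P P K K2TOG K; work from column 20 back to 1 with K<->P swapped.
Row 5: chart row 1, RS - tile across columns 1-20 and work as-is.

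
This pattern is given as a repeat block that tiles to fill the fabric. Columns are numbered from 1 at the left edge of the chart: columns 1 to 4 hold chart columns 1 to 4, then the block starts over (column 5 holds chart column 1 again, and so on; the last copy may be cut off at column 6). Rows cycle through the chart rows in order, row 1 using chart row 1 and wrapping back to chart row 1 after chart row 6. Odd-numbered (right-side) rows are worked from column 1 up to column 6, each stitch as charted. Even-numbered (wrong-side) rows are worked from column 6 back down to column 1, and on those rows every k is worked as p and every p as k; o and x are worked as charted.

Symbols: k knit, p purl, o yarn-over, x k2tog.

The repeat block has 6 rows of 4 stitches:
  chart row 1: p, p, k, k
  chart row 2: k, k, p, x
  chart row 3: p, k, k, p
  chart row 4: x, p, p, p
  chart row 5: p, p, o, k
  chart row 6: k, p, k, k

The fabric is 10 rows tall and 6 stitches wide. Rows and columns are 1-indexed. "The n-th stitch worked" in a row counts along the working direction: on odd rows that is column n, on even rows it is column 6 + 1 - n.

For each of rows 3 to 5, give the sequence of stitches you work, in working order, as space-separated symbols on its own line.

== ROWS AS WORKED ==
p k k p p k
k x k k k x
p p o k p p

Derivation:
Row 3: chart row 3, RS - tile across columns 1-6 and work as-is.
Row 4: chart row 4, WS - tiled (columns 1-6): x p p p x p; work from column 6 back to 1 with k<->p swapped.
Row 5: chart row 5, RS - tile across columns 1-6 and work as-is.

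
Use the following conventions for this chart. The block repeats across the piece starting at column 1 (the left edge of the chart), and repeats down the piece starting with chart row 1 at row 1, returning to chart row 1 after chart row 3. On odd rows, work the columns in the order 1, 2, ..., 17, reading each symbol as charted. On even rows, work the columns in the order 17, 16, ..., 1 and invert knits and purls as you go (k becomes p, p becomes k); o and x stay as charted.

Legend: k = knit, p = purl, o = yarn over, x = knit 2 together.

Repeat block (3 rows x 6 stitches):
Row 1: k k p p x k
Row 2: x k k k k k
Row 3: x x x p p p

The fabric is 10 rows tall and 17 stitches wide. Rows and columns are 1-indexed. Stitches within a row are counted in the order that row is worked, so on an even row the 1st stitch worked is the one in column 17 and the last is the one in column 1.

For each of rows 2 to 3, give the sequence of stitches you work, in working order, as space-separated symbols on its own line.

== ROWS AS WORKED ==
p p p p x p p p p p x p p p p p x
x x x p p p x x x p p p x x x p p

Derivation:
Row 2: chart row 2, WS - tiled (columns 1-17): x k k k k k x k k k k k x k k k k; work from column 17 back to 1 with k<->p swapped.
Row 3: chart row 3, RS - tile across columns 1-17 and work as-is.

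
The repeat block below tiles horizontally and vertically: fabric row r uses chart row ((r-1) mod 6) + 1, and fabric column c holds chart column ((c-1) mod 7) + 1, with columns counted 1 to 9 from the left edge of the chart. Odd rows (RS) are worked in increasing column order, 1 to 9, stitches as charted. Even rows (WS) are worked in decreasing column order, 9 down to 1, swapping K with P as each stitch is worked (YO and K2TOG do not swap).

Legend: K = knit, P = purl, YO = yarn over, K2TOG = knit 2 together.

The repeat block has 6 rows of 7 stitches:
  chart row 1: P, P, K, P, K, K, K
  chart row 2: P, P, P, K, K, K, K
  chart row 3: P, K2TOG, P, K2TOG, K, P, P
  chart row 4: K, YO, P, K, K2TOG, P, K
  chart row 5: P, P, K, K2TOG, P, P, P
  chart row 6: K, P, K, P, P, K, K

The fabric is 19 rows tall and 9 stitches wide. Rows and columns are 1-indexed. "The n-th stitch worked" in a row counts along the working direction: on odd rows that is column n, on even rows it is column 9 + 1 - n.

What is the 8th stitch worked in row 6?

For row 6: chart row = ((6-1) mod 6) + 1 = 6; this is a WS (even) row.
Chart row 6 tiled across columns 1-9: K P K P P K K K P
WS: work from column 9 back to column 1 (reverse the tiled row), swapping K<->P (YO and K2TOG unchanged).
Row 6 as worked: K P P P K K P K P
Counting 8 along the worked row gives K.

Stitch:
K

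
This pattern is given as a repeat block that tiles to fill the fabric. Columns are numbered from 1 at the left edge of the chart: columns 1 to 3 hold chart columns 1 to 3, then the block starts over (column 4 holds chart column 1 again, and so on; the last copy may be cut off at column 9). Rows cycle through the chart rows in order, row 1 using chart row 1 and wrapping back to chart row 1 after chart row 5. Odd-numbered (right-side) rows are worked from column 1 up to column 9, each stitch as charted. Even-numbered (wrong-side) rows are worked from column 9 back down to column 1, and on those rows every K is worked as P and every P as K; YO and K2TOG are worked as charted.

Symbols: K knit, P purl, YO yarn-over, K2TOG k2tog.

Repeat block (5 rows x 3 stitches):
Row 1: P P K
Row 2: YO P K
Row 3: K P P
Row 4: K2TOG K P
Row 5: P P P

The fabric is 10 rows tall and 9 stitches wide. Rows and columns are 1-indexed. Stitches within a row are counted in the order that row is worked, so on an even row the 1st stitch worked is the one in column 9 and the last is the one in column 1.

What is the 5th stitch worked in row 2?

== STITCH ==
K

Derivation:
For row 2: chart row = ((2-1) mod 5) + 1 = 2; this is a WS (even) row.
Chart row 2 tiled across columns 1-9: YO P K YO P K YO P K
Wrong side: read the tiled row from column 9 down to 1 and exchange K with P (leave YO, K2TOG).
Row 2 as worked: P K YO P K YO P K YO
The 5th stitch worked is K.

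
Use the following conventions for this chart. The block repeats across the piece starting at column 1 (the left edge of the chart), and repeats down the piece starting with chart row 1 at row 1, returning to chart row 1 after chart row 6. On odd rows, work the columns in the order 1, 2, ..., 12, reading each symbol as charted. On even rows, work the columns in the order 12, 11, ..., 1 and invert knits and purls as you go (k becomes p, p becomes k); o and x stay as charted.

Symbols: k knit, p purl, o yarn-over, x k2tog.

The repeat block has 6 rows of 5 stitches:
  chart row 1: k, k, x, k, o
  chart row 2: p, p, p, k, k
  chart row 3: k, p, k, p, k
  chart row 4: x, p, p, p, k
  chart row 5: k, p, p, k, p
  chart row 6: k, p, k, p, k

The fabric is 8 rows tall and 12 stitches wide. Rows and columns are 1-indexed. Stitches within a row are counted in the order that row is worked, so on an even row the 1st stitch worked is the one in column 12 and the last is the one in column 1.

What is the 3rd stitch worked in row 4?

Row 4 uses chart row ((4-1) mod 6)+1 = 4. Row 4 is even, so WS.
Chart row 4 tiled across columns 1-12: x p p p k x p p p k x p
WS: work from column 12 back to column 1 (reverse the tiled row), swapping k<->p (o and x unchanged).
Row 4 as worked: k x p k k k x p k k k x
Stitch 3 in working order -> p

Stitch:
p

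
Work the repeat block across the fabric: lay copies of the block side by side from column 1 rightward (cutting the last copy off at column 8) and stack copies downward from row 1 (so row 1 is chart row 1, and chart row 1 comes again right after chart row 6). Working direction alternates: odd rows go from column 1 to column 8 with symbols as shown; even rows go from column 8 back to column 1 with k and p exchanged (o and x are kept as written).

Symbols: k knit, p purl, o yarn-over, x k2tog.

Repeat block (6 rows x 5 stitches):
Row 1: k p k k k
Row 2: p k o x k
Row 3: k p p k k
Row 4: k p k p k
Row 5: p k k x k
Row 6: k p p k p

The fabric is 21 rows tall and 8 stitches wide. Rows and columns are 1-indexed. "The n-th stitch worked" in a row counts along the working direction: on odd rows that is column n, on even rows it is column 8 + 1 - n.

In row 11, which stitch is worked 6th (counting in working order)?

For row 11: chart row = ((11-1) mod 6) + 1 = 5; this is a RS (odd) row.
Chart row 5 tiled across columns 1-8: p k k x k p k k
RS row: no reversal, no swap; stitch n worked = column n.
Stitch 6 in working order -> p

Result:
p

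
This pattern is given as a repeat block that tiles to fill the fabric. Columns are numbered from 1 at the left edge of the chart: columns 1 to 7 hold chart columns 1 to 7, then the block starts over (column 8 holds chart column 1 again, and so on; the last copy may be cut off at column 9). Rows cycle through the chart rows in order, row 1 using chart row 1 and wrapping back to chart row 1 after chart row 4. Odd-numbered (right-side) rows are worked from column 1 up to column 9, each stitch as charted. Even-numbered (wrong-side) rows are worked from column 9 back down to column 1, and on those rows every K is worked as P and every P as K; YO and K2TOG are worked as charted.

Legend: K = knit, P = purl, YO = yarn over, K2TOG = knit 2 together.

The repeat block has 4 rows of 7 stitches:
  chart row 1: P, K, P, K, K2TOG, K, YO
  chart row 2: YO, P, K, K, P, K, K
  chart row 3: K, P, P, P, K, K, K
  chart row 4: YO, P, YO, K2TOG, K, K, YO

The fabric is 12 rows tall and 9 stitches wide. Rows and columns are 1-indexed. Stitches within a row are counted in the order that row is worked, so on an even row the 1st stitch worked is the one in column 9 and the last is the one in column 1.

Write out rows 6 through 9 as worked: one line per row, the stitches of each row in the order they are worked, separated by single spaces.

Row 6: chart row 2, WS - tiled (columns 1-9): YO P K K P K K YO P; work from column 9 back to 1 with K<->P swapped.
Row 7: chart row 3, RS - tile across columns 1-9 and work as-is.
Row 8: chart row 4, WS - tiled (columns 1-9): YO P YO K2TOG K K YO YO P; work from column 9 back to 1 with K<->P swapped.
Row 9: chart row 1, RS - tile across columns 1-9 and work as-is.

Rows as worked:
K YO P P K P P K YO
K P P P K K K K P
K YO YO P P K2TOG YO K YO
P K P K K2TOG K YO P K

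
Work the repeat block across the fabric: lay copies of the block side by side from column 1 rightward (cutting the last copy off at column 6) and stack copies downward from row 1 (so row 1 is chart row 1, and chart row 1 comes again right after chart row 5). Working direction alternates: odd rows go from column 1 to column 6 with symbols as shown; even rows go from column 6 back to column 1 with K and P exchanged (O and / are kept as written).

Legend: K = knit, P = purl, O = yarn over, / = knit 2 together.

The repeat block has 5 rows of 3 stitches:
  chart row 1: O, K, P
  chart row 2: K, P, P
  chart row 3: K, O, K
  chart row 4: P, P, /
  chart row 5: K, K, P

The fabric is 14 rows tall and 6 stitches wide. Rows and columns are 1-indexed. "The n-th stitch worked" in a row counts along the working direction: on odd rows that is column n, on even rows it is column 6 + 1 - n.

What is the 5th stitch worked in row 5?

Row 5: (5-1) mod 5 = 4, so use chart row 5. Odd row -> RS.
Chart row 5 tiled across columns 1-6: K K P K K P
RS: work column 1 to column 6, symbols as charted — the tiled row is the row as worked.
The 5th stitch worked is K.

Result:
K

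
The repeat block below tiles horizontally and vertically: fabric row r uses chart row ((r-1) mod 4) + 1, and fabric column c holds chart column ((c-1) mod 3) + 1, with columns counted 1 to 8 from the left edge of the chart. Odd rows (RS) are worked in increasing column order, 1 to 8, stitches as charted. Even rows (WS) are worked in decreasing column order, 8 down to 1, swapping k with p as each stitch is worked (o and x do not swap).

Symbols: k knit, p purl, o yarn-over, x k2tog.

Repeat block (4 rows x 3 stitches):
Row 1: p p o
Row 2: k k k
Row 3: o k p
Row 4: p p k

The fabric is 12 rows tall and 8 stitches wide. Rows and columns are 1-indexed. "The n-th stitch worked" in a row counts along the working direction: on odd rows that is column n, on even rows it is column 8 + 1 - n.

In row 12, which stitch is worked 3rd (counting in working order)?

Stitch:
p

Derivation:
Row 12 uses chart row ((12-1) mod 4)+1 = 4. Row 12 is even, so WS.
Chart row 4 tiled across columns 1-8: p p k p p k p p
WS: work from column 8 back to column 1 (reverse the tiled row), swapping k<->p (o and x unchanged).
Row 12 as worked: k k p k k p k k
Counting 3 along the worked row gives p.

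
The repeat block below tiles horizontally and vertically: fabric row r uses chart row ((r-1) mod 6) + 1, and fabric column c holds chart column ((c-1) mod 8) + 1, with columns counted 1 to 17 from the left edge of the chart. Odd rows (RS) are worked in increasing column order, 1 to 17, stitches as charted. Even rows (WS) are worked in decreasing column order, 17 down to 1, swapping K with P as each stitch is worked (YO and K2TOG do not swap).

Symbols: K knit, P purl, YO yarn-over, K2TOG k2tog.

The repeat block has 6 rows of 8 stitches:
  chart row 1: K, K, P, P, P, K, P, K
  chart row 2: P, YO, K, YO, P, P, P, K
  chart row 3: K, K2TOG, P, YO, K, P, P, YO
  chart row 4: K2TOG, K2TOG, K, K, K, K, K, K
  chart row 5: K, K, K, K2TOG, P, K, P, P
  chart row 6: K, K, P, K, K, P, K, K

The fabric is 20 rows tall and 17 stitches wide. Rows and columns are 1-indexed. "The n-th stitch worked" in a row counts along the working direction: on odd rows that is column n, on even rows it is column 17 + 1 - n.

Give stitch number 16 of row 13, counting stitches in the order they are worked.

== STITCH ==
K

Derivation:
Row 13 uses chart row ((13-1) mod 6)+1 = 1. Row 13 is odd, so RS.
Chart row 1 tiled across columns 1-17: K K P P P K P K K K P P P K P K K
Right side: take the tiled row as-is (worked left to right from column 1).
Stitch 16 in working order -> K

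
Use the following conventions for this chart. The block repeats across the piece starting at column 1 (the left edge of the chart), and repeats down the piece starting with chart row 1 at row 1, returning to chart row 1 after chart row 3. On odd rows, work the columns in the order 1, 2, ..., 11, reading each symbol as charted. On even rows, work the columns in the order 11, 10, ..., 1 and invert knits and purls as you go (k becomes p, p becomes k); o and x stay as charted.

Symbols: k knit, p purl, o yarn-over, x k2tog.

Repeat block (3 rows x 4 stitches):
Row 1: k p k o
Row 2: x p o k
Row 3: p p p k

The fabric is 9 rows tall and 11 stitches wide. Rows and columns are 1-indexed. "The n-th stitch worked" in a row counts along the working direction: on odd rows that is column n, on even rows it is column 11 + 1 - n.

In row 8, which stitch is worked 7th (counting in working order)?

Stitch:
x

Derivation:
Row 8 uses chart row ((8-1) mod 3)+1 = 2. Row 8 is even, so WS.
Chart row 2 tiled across columns 1-11: x p o k x p o k x p o
WS: work from column 11 back to column 1 (reverse the tiled row), swapping k<->p (o and x unchanged).
Row 8 as worked: o k x p o k x p o k x
Stitch 7 in working order -> x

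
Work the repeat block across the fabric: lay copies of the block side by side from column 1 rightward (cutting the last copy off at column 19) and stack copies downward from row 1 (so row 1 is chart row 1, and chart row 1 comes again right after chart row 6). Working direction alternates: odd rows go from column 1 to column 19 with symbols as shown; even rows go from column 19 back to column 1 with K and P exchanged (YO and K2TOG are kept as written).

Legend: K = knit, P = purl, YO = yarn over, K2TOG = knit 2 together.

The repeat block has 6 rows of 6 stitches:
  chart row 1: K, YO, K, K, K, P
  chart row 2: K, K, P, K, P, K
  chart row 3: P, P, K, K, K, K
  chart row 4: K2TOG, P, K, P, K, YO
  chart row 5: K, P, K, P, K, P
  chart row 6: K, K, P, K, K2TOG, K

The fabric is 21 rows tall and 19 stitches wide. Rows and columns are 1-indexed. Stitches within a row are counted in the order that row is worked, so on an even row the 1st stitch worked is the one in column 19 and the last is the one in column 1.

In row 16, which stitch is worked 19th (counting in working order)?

Row 16: (16-1) mod 6 = 3, so use chart row 4. Even row -> WS.
Chart row 4 tiled across columns 1-19: K2TOG P K P K YO K2TOG P K P K YO K2TOG P K P K YO K2TOG
WS row: flip the tiled sequence (start at column 19) and apply K<->P; YO and K2TOG stay.
Row 16 as worked: K2TOG YO P K P K K2TOG YO P K P K K2TOG YO P K P K K2TOG
The 19th stitch worked is K2TOG.

== STITCH ==
K2TOG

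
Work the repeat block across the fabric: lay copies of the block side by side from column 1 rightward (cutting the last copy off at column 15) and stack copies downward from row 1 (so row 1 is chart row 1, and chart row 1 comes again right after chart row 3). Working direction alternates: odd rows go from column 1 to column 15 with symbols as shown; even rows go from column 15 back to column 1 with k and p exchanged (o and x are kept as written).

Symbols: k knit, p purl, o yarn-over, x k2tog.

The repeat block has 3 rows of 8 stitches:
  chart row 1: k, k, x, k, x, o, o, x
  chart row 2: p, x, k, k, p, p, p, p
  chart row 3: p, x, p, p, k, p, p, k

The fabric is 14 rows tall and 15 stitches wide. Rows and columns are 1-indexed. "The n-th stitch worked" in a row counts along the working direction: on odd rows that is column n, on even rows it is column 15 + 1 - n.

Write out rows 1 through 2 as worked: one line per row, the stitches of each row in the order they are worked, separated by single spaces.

Rows as worked:
k k x k x o o x k k x k x o o
k k k p p x k k k k k p p x k

Derivation:
Row 1: chart row 1, RS - tile across columns 1-15 and work as-is.
Row 2: chart row 2, WS - tiled (columns 1-15): p x k k p p p p p x k k p p p; work from column 15 back to 1 with k<->p swapped.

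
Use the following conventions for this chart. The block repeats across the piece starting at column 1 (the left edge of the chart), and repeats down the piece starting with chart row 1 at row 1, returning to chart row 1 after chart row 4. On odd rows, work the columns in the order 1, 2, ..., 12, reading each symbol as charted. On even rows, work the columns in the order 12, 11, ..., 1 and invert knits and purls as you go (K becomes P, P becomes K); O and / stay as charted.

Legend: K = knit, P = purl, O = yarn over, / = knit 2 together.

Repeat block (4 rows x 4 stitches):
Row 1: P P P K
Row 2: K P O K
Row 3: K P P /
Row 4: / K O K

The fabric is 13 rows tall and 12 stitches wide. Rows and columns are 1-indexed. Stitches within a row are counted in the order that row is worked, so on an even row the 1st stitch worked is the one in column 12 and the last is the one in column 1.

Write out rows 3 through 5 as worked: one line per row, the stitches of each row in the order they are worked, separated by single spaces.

Row 3: chart row 3, RS - tile across columns 1-12 and work as-is.
Row 4: chart row 4, WS - tiled (columns 1-12): / K O K / K O K / K O K; work from column 12 back to 1 with K<->P swapped.
Row 5: chart row 1, RS - tile across columns 1-12 and work as-is.

Rows as worked:
K P P / K P P / K P P /
P O P / P O P / P O P /
P P P K P P P K P P P K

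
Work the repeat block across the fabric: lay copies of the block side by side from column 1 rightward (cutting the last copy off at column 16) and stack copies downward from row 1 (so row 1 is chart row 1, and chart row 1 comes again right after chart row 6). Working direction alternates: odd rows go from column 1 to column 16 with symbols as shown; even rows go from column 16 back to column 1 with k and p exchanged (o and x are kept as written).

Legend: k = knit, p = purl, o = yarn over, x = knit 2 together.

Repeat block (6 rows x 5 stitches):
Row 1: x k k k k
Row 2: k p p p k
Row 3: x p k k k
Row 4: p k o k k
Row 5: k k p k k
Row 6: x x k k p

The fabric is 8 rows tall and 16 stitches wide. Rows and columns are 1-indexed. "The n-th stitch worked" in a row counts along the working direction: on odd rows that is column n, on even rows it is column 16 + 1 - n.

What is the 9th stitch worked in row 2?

For row 2: chart row = ((2-1) mod 6) + 1 = 2; this is a WS (even) row.
Chart row 2 tiled across columns 1-16: k p p p k k p p p k k p p p k k
Wrong side: read the tiled row from column 16 down to 1 and exchange k with p (leave o, x).
Row 2 as worked: p p k k k p p k k k p p k k k p
Stitch 9 in working order -> k

Stitch:
k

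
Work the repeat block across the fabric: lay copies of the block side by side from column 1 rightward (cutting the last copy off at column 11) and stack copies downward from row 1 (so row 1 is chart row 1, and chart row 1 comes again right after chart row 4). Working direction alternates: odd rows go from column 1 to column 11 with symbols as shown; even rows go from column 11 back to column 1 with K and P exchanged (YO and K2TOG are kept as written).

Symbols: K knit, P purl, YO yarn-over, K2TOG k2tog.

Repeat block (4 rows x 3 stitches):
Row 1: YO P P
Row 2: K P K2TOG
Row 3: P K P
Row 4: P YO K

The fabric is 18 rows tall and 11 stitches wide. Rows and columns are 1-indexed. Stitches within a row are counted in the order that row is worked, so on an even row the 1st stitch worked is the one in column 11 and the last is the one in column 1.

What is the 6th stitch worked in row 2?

For row 2: chart row = ((2-1) mod 4) + 1 = 2; this is a WS (even) row.
Chart row 2 tiled across columns 1-11: K P K2TOG K P K2TOG K P K2TOG K P
Wrong side: read the tiled row from column 11 down to 1 and exchange K with P (leave YO, K2TOG).
Row 2 as worked: K P K2TOG K P K2TOG K P K2TOG K P
Stitch 6 in working order -> K2TOG

== STITCH ==
K2TOG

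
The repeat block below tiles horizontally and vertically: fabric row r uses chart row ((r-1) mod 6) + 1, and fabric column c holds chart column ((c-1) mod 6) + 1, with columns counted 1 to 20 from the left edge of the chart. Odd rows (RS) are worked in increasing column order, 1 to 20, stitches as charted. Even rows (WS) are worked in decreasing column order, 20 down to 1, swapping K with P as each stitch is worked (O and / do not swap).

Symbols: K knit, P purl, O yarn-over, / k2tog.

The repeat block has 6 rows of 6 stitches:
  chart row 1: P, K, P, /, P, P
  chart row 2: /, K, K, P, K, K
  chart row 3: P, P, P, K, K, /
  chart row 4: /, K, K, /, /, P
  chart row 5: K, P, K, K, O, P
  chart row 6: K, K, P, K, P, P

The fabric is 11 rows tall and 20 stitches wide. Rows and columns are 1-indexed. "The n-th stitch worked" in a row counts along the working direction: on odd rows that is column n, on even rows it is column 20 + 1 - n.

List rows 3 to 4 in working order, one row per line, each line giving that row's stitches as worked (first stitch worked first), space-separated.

Rows as worked:
P P P K K / P P P K K / P P P K K / P P
P / K / / P P / K / / P P / K / / P P /

Derivation:
Row 3: chart row 3, RS - tile across columns 1-20 and work as-is.
Row 4: chart row 4, WS - tiled (columns 1-20): / K K / / P / K K / / P / K K / / P / K; work from column 20 back to 1 with K<->P swapped.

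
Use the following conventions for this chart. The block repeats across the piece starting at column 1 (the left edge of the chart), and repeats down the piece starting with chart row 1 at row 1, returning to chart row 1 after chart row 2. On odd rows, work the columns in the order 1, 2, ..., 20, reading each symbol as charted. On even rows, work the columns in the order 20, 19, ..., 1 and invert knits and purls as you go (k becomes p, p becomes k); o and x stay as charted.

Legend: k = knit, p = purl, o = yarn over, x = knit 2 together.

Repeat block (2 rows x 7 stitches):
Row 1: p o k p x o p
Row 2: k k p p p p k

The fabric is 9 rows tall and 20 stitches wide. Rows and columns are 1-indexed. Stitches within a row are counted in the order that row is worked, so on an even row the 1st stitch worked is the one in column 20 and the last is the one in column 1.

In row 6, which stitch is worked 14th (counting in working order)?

Row 6: (6-1) mod 2 = 1, so use chart row 2. Even row -> WS.
Chart row 2 tiled across columns 1-20: k k p p p p k k k p p p p k k k p p p p
Wrong side: read the tiled row from column 20 down to 1 and exchange k with p (leave o, x).
Row 6 as worked: k k k k p p p k k k k p p p k k k k p p
The 14th stitch worked is p.

Result:
p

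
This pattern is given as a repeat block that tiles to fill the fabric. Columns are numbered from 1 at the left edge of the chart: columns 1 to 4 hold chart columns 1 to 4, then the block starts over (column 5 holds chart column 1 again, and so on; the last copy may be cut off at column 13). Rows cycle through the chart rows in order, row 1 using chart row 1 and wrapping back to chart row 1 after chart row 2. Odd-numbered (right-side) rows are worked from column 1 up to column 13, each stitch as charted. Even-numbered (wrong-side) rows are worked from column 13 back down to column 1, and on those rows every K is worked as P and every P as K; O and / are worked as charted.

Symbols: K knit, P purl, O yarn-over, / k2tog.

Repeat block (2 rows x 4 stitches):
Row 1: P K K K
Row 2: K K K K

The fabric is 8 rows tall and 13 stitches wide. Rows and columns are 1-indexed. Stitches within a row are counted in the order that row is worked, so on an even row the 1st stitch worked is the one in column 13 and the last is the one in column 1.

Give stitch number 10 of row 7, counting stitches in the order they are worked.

Result:
K

Derivation:
Row 7: (7-1) mod 2 = 0, so use chart row 1. Odd row -> RS.
Chart row 1 tiled across columns 1-13: P K K K P K K K P K K K P
RS row: no reversal, no swap; stitch n worked = column n.
Stitch 10 in working order -> K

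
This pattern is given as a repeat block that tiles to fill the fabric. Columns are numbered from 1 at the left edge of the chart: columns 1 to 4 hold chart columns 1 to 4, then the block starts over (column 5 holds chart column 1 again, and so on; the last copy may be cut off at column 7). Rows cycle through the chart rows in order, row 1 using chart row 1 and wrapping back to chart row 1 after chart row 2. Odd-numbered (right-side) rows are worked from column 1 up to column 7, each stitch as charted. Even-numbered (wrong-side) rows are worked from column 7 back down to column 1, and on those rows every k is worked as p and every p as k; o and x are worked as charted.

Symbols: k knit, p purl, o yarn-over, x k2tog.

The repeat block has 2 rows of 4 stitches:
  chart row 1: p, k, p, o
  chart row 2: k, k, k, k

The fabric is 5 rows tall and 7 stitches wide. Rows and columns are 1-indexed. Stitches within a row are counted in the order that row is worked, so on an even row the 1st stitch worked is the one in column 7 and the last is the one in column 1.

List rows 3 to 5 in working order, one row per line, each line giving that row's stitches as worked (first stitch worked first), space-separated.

Row 3: chart row 1, RS - tile across columns 1-7 and work as-is.
Row 4: chart row 2, WS - tiled (columns 1-7): k k k k k k k; work from column 7 back to 1 with k<->p swapped.
Row 5: chart row 1, RS - tile across columns 1-7 and work as-is.

== ROWS AS WORKED ==
p k p o p k p
p p p p p p p
p k p o p k p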